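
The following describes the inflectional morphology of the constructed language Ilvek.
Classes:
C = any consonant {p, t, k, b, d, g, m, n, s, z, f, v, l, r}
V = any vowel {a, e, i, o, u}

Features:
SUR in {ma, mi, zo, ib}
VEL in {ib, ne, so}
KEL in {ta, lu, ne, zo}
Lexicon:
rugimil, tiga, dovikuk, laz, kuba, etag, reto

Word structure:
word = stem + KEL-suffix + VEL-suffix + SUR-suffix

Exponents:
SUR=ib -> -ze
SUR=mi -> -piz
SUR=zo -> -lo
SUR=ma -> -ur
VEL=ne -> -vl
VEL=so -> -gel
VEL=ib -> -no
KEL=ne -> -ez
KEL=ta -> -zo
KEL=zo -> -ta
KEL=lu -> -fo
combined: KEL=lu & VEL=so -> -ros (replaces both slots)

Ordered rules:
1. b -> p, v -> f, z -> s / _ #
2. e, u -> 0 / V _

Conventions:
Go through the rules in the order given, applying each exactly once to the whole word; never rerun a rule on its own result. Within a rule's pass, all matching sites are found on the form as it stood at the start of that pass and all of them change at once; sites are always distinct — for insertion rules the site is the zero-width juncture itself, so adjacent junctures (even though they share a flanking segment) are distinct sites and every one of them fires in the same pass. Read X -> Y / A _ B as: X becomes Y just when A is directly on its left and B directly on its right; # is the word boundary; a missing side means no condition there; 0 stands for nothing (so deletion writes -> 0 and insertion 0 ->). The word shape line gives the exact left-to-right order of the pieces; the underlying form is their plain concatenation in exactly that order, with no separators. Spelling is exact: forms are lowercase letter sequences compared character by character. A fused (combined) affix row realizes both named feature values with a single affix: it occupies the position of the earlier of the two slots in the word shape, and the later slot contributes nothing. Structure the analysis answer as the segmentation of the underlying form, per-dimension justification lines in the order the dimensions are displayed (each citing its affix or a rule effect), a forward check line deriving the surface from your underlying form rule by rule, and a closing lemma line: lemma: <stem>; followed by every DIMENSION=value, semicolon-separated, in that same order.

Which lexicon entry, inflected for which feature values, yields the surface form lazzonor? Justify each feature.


underlying: laz-zo-no-ur
SUR=ma - signalled by the affix -ur
VEL=ib - signalled by the affix -no
KEL=ta - signalled by the affix -zo
check: lazzonour -> lazzonour -> lazzonor
lemma: laz; SUR=ma; VEL=ib; KEL=ta


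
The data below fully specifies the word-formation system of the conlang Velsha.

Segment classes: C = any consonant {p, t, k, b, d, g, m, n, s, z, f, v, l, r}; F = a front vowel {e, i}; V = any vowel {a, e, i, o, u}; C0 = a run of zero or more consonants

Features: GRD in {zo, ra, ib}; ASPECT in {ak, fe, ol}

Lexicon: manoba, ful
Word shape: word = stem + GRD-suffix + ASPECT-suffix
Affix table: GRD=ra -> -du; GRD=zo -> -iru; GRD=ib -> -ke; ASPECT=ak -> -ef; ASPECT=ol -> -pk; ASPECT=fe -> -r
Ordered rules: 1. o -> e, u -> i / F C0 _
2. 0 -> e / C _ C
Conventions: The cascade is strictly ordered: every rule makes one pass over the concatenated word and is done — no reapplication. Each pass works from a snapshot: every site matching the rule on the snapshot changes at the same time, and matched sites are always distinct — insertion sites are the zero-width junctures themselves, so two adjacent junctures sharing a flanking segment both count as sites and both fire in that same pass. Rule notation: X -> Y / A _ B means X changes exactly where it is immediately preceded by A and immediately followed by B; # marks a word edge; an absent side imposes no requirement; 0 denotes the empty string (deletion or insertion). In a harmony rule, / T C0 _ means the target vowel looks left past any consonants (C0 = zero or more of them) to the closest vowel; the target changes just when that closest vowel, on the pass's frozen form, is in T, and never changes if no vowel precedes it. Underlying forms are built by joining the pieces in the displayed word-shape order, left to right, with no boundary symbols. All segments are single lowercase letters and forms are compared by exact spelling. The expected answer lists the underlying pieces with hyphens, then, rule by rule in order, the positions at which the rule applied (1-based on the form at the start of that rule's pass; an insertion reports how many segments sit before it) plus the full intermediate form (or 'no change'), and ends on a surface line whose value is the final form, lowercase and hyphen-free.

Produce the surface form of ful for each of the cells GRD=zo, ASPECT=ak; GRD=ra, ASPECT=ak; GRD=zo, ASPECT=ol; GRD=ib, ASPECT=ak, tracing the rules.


cell GRD=zo, ASPECT=ak:
underlying: ful-iru-ef
1. o -> e, u -> i / F C0 _: fires at position(s) 6: fulirief
2. 0 -> e / C _ C: no change
surface: fulirief

cell GRD=ra, ASPECT=ak:
underlying: ful-du-ef
1. o -> e, u -> i / F C0 _: no change
2. 0 -> e / C _ C: inserts after position(s) 3: fuleduef
surface: fuleduef

cell GRD=zo, ASPECT=ol:
underlying: ful-iru-pk
1. o -> e, u -> i / F C0 _: fires at position(s) 6: fuliripk
2. 0 -> e / C _ C: inserts after position(s) 7: fuliripek
surface: fuliripek

cell GRD=ib, ASPECT=ak:
underlying: ful-ke-ef
1. o -> e, u -> i / F C0 _: no change
2. 0 -> e / C _ C: inserts after position(s) 3: fulekeef
surface: fulekeef


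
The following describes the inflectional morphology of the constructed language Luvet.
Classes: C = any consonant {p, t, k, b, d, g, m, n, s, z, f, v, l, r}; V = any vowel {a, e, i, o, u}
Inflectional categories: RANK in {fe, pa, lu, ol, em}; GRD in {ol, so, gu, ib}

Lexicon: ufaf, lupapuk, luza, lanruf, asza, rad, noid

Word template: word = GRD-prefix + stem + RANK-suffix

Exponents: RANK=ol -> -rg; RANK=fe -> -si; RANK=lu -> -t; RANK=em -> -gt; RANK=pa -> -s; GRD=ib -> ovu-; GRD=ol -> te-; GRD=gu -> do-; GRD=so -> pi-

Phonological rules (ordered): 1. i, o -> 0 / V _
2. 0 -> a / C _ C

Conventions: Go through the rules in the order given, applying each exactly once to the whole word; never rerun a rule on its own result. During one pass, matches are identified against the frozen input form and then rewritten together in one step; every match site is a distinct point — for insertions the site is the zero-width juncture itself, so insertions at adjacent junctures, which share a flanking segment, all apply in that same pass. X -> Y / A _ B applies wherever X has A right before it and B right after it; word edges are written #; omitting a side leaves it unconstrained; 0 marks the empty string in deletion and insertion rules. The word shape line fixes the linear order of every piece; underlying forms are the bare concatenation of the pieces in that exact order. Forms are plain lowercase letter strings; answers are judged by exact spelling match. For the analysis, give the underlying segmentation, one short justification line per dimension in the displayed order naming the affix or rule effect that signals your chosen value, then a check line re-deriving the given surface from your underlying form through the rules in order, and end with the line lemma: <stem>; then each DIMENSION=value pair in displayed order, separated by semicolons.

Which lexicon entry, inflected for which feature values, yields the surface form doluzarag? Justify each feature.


underlying: do-luza-rg
RANK=ol - signalled by the affix -rg
GRD=gu - signalled by the affix do-
check: doluzarg -> doluzarg -> doluzarag
lemma: luza; RANK=ol; GRD=gu


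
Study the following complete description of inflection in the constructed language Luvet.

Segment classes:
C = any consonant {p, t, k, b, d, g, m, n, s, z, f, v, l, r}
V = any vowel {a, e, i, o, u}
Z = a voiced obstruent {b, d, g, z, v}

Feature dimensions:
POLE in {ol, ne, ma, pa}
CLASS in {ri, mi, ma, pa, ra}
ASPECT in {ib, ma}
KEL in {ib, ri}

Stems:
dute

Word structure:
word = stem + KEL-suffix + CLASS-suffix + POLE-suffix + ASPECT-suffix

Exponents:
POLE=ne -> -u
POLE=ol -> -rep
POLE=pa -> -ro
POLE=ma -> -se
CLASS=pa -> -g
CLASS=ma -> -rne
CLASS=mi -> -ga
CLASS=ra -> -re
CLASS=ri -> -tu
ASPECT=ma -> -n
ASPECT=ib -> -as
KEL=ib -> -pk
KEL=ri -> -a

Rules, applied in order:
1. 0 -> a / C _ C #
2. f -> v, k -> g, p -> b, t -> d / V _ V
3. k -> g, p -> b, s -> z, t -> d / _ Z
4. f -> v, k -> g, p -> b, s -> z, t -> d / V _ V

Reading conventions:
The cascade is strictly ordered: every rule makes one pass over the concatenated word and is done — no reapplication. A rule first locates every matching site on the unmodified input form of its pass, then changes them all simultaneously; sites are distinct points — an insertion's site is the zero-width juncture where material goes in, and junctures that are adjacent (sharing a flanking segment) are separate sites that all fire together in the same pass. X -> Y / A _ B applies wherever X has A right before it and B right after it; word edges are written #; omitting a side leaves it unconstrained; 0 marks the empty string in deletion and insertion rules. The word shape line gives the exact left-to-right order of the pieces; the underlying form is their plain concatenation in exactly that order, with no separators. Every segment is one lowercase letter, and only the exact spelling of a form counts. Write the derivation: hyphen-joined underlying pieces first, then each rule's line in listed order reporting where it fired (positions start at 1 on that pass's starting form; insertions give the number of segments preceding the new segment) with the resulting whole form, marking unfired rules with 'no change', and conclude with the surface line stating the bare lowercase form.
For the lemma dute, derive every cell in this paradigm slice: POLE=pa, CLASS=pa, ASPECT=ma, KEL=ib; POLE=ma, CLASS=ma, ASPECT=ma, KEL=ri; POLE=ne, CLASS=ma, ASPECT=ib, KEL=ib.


cell POLE=pa, CLASS=pa, ASPECT=ma, KEL=ib:
underlying: dute-pk-g-ro-n
1. 0 -> a / C _ C #: no change
2. f -> v, k -> g, p -> b, t -> d / V _ V: fires at position(s) 3: dudepkgron
3. k -> g, p -> b, s -> z, t -> d / _ Z: fires at position(s) 6: dudepggron
4. f -> v, k -> g, p -> b, s -> z, t -> d / V _ V: no change
surface: dudepggron

cell POLE=ma, CLASS=ma, ASPECT=ma, KEL=ri:
underlying: dute-a-rne-se-n
1. 0 -> a / C _ C #: no change
2. f -> v, k -> g, p -> b, t -> d / V _ V: fires at position(s) 3: dudearnesen
3. k -> g, p -> b, s -> z, t -> d / _ Z: no change
4. f -> v, k -> g, p -> b, s -> z, t -> d / V _ V: fires at position(s) 9: dudearnezen
surface: dudearnezen

cell POLE=ne, CLASS=ma, ASPECT=ib, KEL=ib:
underlying: dute-pk-rne-u-as
1. 0 -> a / C _ C #: no change
2. f -> v, k -> g, p -> b, t -> d / V _ V: fires at position(s) 3: dudepkrneuas
3. k -> g, p -> b, s -> z, t -> d / _ Z: no change
4. f -> v, k -> g, p -> b, s -> z, t -> d / V _ V: no change
surface: dudepkrneuas


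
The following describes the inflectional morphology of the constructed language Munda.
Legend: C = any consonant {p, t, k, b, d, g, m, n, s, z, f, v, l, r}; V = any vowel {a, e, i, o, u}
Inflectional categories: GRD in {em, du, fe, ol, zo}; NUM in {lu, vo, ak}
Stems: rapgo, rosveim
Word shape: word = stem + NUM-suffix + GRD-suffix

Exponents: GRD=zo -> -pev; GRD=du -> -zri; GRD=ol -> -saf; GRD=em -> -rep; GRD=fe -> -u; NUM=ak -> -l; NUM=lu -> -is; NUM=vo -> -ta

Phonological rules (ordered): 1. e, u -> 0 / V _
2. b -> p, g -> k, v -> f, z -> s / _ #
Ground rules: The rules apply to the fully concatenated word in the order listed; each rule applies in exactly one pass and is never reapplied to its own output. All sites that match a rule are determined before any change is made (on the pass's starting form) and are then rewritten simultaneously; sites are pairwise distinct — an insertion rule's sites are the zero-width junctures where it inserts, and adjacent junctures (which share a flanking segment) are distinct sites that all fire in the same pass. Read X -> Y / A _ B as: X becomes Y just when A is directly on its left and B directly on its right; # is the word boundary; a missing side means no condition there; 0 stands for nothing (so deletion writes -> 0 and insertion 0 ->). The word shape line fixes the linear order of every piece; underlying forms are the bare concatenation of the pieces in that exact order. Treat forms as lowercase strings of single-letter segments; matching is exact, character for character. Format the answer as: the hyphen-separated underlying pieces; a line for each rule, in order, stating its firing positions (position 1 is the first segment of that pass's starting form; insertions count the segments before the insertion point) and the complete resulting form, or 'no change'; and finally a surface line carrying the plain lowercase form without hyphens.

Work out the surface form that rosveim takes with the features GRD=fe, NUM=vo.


underlying: rosveim-ta-u
1. e, u -> 0 / V _: fires at position(s) 10: rosveimta
2. b -> p, g -> k, v -> f, z -> s / _ #: no change
surface: rosveimta


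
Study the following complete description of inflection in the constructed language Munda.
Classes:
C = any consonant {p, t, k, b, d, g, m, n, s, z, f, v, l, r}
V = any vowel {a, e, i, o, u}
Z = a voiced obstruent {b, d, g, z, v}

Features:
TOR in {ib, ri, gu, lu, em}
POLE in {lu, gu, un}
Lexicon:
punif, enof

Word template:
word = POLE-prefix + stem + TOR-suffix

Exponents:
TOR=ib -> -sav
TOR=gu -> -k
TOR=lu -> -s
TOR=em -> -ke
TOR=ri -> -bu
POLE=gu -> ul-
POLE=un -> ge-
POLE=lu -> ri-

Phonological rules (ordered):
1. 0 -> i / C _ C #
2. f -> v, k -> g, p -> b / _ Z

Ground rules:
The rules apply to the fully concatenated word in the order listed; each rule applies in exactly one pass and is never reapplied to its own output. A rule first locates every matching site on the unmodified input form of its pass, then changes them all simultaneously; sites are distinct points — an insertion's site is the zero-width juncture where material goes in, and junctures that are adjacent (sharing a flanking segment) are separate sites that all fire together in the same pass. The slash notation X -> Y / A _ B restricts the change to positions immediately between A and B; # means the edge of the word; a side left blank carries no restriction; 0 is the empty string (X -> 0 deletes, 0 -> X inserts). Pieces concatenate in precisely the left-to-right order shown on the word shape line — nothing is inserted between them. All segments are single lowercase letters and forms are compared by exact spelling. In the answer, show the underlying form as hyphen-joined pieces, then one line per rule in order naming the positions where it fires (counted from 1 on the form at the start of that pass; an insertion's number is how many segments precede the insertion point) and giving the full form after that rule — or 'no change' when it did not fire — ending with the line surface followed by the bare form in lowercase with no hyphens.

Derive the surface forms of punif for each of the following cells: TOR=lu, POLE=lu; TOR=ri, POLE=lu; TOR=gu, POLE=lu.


cell TOR=lu, POLE=lu:
underlying: ri-punif-s
1. 0 -> i / C _ C #: inserts after position(s) 7: ripunifis
2. f -> v, k -> g, p -> b / _ Z: no change
surface: ripunifis

cell TOR=ri, POLE=lu:
underlying: ri-punif-bu
1. 0 -> i / C _ C #: no change
2. f -> v, k -> g, p -> b / _ Z: fires at position(s) 7: ripunivbu
surface: ripunivbu

cell TOR=gu, POLE=lu:
underlying: ri-punif-k
1. 0 -> i / C _ C #: inserts after position(s) 7: ripunifik
2. f -> v, k -> g, p -> b / _ Z: no change
surface: ripunifik


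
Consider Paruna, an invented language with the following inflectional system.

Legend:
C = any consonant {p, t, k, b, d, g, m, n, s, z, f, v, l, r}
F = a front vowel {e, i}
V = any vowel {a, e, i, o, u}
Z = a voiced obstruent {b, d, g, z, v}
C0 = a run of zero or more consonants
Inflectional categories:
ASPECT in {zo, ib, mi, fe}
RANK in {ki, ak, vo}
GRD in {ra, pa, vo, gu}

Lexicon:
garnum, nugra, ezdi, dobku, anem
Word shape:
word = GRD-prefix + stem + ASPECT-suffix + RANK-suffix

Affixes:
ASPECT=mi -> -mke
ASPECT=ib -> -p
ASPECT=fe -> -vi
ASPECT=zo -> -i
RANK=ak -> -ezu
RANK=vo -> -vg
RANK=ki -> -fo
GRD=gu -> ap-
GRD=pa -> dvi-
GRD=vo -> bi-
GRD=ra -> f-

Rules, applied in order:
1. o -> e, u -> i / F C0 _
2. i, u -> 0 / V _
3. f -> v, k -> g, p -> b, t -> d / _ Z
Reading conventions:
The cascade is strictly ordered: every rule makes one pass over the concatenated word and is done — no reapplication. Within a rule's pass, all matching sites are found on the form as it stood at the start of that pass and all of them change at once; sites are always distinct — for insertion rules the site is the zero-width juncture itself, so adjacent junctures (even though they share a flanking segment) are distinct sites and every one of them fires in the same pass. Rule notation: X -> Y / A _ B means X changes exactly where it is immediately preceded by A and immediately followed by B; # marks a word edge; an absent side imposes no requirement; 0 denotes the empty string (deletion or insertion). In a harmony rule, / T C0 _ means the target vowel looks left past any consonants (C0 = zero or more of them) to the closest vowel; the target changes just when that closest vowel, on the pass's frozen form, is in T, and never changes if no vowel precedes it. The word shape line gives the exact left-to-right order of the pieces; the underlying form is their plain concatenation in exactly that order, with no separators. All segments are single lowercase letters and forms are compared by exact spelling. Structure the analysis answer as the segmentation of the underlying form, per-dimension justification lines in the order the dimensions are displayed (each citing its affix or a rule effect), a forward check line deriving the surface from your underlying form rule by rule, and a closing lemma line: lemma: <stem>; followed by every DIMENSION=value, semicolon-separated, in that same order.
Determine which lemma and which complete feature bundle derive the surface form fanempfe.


underlying: f-anem-p-fo
ASPECT=ib - signalled by the affix -p
RANK=ki - signalled by the affix -fo
GRD=ra - signalled by the affix f-
check: fanempfo -> fanempfe -> fanempfe -> fanempfe
lemma: anem; ASPECT=ib; RANK=ki; GRD=ra


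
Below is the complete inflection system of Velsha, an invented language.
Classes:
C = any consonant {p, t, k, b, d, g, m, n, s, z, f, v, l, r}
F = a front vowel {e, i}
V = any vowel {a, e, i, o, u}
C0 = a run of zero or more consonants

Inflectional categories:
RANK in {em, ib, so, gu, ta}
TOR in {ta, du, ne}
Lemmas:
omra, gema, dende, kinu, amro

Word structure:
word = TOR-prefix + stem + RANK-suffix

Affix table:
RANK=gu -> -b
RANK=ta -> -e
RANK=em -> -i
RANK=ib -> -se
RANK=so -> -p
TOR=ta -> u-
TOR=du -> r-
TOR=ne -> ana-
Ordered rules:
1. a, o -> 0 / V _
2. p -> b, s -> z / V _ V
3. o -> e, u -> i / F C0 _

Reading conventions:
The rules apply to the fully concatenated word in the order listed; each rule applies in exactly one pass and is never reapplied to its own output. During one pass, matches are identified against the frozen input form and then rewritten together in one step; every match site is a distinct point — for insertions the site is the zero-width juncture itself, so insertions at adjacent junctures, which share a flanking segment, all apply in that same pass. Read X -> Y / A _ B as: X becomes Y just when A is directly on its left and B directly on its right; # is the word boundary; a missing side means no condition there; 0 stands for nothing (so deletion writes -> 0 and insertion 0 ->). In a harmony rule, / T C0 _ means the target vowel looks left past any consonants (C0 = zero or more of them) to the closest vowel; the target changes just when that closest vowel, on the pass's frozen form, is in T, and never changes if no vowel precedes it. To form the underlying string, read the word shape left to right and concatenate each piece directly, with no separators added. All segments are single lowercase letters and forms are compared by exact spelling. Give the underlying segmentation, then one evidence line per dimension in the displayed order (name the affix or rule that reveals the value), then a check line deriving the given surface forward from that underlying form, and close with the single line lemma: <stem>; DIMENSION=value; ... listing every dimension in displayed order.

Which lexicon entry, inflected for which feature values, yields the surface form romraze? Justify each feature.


underlying: r-omra-se
RANK=ib - signalled by the affix -se
TOR=du - signalled by the affix r-
check: romrase -> romrase -> romraze -> romraze
lemma: omra; RANK=ib; TOR=du


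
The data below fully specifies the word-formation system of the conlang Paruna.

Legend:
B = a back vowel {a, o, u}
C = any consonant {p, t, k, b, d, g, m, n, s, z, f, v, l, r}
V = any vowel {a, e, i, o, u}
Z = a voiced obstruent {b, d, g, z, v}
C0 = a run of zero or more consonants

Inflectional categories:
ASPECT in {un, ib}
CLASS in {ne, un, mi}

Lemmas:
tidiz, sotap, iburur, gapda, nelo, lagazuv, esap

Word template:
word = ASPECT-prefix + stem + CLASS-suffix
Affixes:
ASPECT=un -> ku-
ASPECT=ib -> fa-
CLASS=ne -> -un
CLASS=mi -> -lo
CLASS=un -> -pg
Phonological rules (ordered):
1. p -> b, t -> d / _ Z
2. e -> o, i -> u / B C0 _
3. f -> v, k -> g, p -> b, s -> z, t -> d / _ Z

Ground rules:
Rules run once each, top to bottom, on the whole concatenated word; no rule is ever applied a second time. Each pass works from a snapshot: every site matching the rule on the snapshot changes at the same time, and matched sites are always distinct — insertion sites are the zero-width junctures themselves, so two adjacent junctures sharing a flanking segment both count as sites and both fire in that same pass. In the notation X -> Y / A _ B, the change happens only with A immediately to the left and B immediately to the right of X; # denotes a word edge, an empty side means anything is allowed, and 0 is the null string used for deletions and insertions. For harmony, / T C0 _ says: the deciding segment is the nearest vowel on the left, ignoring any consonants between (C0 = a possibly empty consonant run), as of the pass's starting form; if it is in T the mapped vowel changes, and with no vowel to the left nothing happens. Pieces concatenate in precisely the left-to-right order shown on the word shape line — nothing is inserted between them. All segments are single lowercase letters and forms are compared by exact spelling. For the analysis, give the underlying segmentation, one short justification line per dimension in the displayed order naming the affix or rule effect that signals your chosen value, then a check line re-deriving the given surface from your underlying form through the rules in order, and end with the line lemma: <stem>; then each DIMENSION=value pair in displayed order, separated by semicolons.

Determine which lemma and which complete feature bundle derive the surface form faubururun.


underlying: fa-iburur-un
ASPECT=ib - signalled by the affix fa-
CLASS=ne - signalled by the affix -un
check: faibururun -> faibururun -> faubururun -> faubururun
lemma: iburur; ASPECT=ib; CLASS=ne


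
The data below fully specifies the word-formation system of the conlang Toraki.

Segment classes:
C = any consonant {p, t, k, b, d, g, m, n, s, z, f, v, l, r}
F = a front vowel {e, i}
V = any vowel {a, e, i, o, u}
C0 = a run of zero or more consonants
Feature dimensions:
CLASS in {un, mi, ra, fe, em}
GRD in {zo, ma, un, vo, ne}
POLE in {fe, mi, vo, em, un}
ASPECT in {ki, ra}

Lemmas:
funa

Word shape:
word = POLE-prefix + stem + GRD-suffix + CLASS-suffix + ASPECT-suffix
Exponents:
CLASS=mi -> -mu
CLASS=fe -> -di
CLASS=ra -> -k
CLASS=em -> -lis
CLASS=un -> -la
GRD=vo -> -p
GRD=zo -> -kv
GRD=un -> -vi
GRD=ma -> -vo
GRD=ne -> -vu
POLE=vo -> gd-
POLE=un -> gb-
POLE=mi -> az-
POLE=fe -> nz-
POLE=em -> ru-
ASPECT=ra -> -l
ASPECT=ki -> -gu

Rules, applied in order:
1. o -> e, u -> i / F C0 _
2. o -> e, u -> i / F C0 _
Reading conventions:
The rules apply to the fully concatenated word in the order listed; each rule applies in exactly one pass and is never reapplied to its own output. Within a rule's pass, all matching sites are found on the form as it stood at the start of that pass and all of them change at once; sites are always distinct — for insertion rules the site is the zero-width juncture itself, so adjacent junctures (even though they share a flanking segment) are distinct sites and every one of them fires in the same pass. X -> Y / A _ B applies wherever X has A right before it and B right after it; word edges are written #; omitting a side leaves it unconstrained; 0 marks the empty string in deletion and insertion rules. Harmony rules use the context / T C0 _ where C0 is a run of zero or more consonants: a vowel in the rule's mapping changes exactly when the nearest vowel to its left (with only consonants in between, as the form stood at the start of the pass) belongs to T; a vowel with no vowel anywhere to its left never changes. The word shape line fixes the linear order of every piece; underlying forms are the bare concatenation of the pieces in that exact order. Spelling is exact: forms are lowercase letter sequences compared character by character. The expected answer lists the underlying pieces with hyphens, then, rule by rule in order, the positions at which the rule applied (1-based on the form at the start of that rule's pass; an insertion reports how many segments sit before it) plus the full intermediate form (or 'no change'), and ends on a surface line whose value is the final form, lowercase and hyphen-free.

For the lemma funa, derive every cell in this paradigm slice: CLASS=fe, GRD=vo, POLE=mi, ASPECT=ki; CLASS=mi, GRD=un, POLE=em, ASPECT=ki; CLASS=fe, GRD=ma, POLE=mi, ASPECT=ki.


cell CLASS=fe, GRD=vo, POLE=mi, ASPECT=ki:
underlying: az-funa-p-di-gu
1. o -> e, u -> i / F C0 _: fires at position(s) 11: azfunapdigi
2. o -> e, u -> i / F C0 _: no change
surface: azfunapdigi

cell CLASS=mi, GRD=un, POLE=em, ASPECT=ki:
underlying: ru-funa-vi-mu-gu
1. o -> e, u -> i / F C0 _: fires at position(s) 10: rufunavimigu
2. o -> e, u -> i / F C0 _: fires at position(s) 12: rufunavimigi
surface: rufunavimigi

cell CLASS=fe, GRD=ma, POLE=mi, ASPECT=ki:
underlying: az-funa-vo-di-gu
1. o -> e, u -> i / F C0 _: fires at position(s) 12: azfunavodigi
2. o -> e, u -> i / F C0 _: no change
surface: azfunavodigi


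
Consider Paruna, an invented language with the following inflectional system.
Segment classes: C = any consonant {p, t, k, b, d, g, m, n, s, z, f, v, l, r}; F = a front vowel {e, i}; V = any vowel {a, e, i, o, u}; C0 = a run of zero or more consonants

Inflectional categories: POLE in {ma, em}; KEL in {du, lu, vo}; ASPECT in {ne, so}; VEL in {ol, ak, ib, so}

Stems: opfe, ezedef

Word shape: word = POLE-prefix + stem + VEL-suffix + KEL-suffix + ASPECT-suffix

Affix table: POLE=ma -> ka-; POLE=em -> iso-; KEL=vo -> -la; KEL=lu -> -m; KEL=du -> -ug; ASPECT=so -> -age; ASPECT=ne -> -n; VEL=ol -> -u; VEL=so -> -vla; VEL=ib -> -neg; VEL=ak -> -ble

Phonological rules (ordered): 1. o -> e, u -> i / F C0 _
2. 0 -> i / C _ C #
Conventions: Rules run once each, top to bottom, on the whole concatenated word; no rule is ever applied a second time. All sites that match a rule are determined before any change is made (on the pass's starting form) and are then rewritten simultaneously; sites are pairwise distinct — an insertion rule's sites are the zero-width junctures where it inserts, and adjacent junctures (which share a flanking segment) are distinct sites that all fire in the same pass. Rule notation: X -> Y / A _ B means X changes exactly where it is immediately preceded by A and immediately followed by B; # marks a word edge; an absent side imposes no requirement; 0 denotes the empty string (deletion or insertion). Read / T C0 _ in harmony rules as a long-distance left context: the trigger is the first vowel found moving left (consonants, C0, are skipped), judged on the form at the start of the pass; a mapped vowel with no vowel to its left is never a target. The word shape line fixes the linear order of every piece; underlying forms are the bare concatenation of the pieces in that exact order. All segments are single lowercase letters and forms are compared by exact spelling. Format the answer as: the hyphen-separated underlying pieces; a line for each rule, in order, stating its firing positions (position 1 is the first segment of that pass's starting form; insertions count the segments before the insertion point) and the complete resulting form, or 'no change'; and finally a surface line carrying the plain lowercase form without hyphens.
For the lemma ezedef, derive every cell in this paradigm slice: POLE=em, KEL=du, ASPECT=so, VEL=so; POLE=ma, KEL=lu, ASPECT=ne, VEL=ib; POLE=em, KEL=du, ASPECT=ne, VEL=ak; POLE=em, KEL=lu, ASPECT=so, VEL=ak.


cell POLE=em, KEL=du, ASPECT=so, VEL=so:
underlying: iso-ezedef-vla-ug-age
1. o -> e, u -> i / F C0 _: fires at position(s) 3: iseezedefvlaugage
2. 0 -> i / C _ C #: no change
surface: iseezedefvlaugage

cell POLE=ma, KEL=lu, ASPECT=ne, VEL=ib:
underlying: ka-ezedef-neg-m-n
1. o -> e, u -> i / F C0 _: no change
2. 0 -> i / C _ C #: inserts after position(s) 12: kaezedefnegmin
surface: kaezedefnegmin

cell POLE=em, KEL=du, ASPECT=ne, VEL=ak:
underlying: iso-ezedef-ble-ug-n
1. o -> e, u -> i / F C0 _: fires at position(s) 3, 13: iseezedefbleign
2. 0 -> i / C _ C #: inserts after position(s) 14: iseezedefbleigin
surface: iseezedefbleigin

cell POLE=em, KEL=lu, ASPECT=so, VEL=ak:
underlying: iso-ezedef-ble-m-age
1. o -> e, u -> i / F C0 _: fires at position(s) 3: iseezedefblemage
2. 0 -> i / C _ C #: no change
surface: iseezedefblemage


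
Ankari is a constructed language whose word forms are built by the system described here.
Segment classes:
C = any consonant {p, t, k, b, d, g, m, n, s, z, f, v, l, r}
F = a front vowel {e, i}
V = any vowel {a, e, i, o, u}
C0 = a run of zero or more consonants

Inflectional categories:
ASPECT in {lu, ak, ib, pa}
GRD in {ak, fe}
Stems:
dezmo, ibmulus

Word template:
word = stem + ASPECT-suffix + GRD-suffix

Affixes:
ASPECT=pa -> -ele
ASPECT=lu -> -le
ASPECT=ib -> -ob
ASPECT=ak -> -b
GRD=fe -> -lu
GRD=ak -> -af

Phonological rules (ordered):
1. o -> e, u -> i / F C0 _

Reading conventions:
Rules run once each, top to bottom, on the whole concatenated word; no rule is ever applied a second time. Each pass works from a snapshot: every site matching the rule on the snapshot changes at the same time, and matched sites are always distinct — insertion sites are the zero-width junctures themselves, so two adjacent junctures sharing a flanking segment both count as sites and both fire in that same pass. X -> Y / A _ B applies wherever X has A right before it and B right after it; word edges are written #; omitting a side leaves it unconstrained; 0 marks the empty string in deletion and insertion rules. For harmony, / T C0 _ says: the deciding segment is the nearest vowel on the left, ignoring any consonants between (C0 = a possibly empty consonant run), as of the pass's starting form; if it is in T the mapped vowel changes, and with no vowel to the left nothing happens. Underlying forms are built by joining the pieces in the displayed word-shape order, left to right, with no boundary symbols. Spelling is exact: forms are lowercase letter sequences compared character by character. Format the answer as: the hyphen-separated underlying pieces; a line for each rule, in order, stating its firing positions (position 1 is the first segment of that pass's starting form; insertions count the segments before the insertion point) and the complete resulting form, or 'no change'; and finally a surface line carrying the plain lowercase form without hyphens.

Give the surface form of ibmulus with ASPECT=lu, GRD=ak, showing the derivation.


underlying: ibmulus-le-af
1. o -> e, u -> i / F C0 _: fires at position(s) 4: ibmilusleaf
surface: ibmilusleaf


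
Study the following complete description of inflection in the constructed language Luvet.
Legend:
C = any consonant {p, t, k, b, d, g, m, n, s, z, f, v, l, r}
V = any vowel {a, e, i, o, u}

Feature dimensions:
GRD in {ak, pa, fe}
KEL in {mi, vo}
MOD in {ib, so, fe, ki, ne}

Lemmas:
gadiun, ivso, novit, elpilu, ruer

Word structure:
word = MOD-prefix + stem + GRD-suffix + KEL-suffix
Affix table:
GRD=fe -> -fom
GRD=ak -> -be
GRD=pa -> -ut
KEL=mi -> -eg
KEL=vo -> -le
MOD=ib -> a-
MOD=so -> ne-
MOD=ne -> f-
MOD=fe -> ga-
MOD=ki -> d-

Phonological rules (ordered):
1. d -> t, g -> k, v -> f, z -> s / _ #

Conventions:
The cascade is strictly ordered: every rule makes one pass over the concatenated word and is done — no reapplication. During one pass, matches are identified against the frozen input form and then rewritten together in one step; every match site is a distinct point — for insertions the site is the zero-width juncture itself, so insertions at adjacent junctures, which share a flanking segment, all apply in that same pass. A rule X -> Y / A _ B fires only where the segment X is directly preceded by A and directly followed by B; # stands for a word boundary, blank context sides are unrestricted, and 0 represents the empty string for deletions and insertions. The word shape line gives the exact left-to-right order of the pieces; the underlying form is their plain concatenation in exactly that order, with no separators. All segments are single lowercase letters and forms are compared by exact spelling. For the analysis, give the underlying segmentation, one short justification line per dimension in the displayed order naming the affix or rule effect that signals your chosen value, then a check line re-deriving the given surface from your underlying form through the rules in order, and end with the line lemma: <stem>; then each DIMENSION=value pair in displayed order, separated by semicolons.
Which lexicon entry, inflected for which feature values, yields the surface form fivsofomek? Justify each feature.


underlying: f-ivso-fom-eg
GRD=fe - signalled by the affix -fom
KEL=mi - signalled by the affix -eg
MOD=ne - signalled by the affix f-
check: fivsofomeg -> fivsofomek
lemma: ivso; GRD=fe; KEL=mi; MOD=ne


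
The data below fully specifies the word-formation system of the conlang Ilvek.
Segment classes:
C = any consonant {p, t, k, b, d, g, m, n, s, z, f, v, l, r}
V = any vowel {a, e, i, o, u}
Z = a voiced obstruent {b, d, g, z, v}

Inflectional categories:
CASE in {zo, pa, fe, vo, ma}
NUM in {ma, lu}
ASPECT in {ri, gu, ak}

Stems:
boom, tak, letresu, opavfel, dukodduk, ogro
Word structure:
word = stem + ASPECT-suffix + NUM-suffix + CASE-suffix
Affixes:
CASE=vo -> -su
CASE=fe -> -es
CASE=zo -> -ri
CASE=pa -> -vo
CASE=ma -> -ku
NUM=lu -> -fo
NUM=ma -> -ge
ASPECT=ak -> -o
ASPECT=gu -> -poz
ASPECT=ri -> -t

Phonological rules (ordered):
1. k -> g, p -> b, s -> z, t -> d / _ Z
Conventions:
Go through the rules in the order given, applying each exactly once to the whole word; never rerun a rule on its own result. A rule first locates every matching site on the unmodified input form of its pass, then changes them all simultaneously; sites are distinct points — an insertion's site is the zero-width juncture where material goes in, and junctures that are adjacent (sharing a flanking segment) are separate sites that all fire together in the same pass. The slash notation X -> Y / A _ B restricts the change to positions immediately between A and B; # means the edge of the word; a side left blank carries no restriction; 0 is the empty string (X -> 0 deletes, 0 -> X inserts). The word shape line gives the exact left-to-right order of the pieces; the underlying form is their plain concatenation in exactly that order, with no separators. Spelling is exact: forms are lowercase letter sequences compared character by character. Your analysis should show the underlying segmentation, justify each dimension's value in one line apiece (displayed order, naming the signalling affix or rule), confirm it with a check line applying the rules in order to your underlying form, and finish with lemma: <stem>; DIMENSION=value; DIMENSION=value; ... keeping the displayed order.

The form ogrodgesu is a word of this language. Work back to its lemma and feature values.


underlying: ogro-t-ge-su
CASE=vo - signalled by the affix -su
NUM=ma - signalled by the affix -ge
ASPECT=ri - signalled by the affix -t
check: ogrotgesu -> ogrodgesu
lemma: ogro; CASE=vo; NUM=ma; ASPECT=ri


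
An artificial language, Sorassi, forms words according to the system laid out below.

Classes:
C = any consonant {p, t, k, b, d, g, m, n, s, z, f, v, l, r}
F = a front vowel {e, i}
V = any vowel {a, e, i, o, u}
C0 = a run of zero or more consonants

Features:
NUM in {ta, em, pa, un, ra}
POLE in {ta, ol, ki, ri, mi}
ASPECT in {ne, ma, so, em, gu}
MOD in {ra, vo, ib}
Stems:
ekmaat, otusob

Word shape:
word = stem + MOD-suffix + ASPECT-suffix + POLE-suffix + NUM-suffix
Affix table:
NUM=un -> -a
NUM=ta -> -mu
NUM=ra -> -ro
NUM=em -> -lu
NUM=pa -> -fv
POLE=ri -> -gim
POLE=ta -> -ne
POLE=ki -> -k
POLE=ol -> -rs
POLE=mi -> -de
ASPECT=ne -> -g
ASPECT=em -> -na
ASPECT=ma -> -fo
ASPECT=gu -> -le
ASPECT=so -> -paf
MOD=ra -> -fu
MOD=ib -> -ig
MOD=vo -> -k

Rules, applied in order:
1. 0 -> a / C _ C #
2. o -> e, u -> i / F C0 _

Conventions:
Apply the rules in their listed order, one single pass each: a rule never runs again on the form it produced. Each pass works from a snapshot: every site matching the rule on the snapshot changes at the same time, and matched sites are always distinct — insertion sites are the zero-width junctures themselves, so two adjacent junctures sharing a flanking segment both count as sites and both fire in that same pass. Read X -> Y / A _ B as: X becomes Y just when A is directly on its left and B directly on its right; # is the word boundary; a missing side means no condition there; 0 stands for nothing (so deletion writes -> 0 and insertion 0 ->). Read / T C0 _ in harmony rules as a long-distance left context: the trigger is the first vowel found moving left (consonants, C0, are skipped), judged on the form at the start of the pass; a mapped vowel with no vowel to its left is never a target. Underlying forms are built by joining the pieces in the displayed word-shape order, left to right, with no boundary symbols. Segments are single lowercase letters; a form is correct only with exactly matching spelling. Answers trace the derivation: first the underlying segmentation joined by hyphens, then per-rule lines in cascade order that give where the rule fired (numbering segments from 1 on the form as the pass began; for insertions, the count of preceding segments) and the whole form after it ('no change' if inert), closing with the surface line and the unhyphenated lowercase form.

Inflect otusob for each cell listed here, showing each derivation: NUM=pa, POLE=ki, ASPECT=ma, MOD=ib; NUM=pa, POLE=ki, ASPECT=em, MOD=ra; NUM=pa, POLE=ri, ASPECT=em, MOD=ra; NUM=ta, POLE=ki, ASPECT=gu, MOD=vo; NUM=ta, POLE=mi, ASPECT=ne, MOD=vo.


cell NUM=pa, POLE=ki, ASPECT=ma, MOD=ib:
underlying: otusob-ig-fo-k-fv
1. 0 -> a / C _ C #: inserts after position(s) 12: otusobigfokfav
2. o -> e, u -> i / F C0 _: fires at position(s) 10: otusobigfekfav
surface: otusobigfekfav

cell NUM=pa, POLE=ki, ASPECT=em, MOD=ra:
underlying: otusob-fu-na-k-fv
1. 0 -> a / C _ C #: inserts after position(s) 12: otusobfunakfav
2. o -> e, u -> i / F C0 _: no change
surface: otusobfunakfav

cell NUM=pa, POLE=ri, ASPECT=em, MOD=ra:
underlying: otusob-fu-na-gim-fv
1. 0 -> a / C _ C #: inserts after position(s) 14: otusobfunagimfav
2. o -> e, u -> i / F C0 _: no change
surface: otusobfunagimfav

cell NUM=ta, POLE=ki, ASPECT=gu, MOD=vo:
underlying: otusob-k-le-k-mu
1. 0 -> a / C _ C #: no change
2. o -> e, u -> i / F C0 _: fires at position(s) 12: otusobklekmi
surface: otusobklekmi

cell NUM=ta, POLE=mi, ASPECT=ne, MOD=vo:
underlying: otusob-k-g-de-mu
1. 0 -> a / C _ C #: no change
2. o -> e, u -> i / F C0 _: fires at position(s) 12: otusobkgdemi
surface: otusobkgdemi


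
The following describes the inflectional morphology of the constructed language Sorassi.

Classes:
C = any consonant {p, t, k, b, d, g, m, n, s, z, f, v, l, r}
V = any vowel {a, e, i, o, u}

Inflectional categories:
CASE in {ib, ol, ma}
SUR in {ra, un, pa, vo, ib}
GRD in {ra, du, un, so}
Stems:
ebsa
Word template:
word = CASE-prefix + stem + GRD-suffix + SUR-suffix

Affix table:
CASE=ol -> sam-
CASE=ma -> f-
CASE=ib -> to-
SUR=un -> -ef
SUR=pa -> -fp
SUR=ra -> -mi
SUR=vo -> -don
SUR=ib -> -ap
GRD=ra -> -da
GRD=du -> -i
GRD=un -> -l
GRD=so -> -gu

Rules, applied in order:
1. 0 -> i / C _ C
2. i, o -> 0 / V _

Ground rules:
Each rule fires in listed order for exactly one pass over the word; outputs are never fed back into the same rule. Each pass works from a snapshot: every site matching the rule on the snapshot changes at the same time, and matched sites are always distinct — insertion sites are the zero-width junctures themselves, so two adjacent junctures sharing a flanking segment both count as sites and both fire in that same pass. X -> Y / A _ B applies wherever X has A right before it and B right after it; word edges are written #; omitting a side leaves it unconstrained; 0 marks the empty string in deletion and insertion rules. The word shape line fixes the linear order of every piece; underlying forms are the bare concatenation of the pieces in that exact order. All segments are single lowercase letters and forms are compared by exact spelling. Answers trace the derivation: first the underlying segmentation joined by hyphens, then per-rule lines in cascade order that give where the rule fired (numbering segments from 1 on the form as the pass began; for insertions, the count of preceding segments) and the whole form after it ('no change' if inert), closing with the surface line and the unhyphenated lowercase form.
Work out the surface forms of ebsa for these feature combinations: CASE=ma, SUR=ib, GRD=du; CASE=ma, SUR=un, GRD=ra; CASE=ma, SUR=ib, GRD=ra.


cell CASE=ma, SUR=ib, GRD=du:
underlying: f-ebsa-i-ap
1. 0 -> i / C _ C: inserts after position(s) 3: febisaiap
2. i, o -> 0 / V _: fires at position(s) 7: febisaap
surface: febisaap

cell CASE=ma, SUR=un, GRD=ra:
underlying: f-ebsa-da-ef
1. 0 -> i / C _ C: inserts after position(s) 3: febisadaef
2. i, o -> 0 / V _: no change
surface: febisadaef

cell CASE=ma, SUR=ib, GRD=ra:
underlying: f-ebsa-da-ap
1. 0 -> i / C _ C: inserts after position(s) 3: febisadaap
2. i, o -> 0 / V _: no change
surface: febisadaap
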